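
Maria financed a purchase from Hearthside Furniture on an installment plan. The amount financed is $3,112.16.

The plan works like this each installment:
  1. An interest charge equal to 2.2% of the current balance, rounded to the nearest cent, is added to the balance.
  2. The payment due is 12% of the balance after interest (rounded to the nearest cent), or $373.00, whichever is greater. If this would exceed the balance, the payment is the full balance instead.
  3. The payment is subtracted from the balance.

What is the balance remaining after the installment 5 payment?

Installment 1: opening $3,112.16; interest $68.47 → $3,180.63; payment $381.68; balance $2,798.95
Installment 2: opening $2,798.95; interest $61.58 → $2,860.53; payment $373.00; balance $2,487.53
Installment 3: opening $2,487.53; interest $54.73 → $2,542.26; payment $373.00; balance $2,169.26
Installment 4: opening $2,169.26; interest $47.72 → $2,216.98; payment $373.00; balance $1,843.98
Installment 5: opening $1,843.98; interest $40.57 → $1,884.55; payment $373.00; balance $1,511.55

$1,511.55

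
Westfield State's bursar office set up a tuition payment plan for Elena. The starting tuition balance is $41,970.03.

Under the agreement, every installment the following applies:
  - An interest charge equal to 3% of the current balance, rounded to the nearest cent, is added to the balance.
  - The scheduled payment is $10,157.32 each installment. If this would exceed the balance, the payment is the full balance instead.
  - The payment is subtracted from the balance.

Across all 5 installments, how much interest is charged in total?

$3,544.75

Installment 1: opening $41,970.03; interest $1,259.10 → $43,229.13; payment $10,157.32; balance $33,071.81
Installment 2: opening $33,071.81; interest $992.15 → $34,063.96; payment $10,157.32; balance $23,906.64
Installment 3: opening $23,906.64; interest $717.20 → $24,623.84; payment $10,157.32; balance $14,466.52
Installment 4: opening $14,466.52; interest $434.00 → $14,900.52; payment $10,157.32; balance $4,743.20
Installment 5: opening $4,743.20; interest $142.30 → $4,885.50; payment $4,885.50; balance $0.00
Total interest: $1,259.10 + $992.15 + $717.20 + $434.00 + $142.30 = $3,544.75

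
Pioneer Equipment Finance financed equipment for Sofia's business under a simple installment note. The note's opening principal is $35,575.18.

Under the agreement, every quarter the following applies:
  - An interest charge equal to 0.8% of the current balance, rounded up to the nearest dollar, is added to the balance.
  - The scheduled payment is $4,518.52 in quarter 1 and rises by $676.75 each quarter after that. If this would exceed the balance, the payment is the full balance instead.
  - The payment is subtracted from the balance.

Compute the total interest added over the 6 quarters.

$1,087.00

# | Opening | Interest | Payment | End bal
1 | $35,575.18 | $285.00 | $4,518.52 | $31,341.66
2 | $31,341.66 | $251.00 | $5,195.27 | $26,397.39
3 | $26,397.39 | $212.00 | $5,872.02 | $20,737.37
4 | $20,737.37 | $166.00 | $6,548.77 | $14,354.60
5 | $14,354.60 | $115.00 | $7,225.52 | $7,244.08
6 | $7,244.08 | $58.00 | $7,302.08 | $0.00
Total interest: $285.00 + $251.00 + $212.00 + $166.00 + $115.00 + $58.00 = $1,087.00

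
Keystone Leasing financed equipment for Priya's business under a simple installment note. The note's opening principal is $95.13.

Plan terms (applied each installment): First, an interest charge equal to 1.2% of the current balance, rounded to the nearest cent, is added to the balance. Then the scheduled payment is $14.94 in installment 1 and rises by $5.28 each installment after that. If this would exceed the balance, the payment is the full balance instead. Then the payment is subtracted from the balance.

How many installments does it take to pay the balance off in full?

# | Opening | Interest | Payment | End bal
1 | $95.13 | $1.14 | $14.94 | $81.33
2 | $81.33 | $0.98 | $20.22 | $62.09
3 | $62.09 | $0.75 | $25.50 | $37.34
4 | $37.34 | $0.45 | $30.78 | $7.01
5 | $7.01 | $0.08 | $7.09 | $0.00
Balance reaches $0.00 in installment 5.

5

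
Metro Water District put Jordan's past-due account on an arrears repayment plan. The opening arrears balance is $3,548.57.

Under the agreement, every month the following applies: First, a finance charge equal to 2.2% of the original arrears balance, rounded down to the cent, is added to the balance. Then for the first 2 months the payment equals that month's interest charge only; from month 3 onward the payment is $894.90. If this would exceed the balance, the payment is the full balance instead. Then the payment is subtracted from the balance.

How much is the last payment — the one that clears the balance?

$359.27

Month 1: $3,548.57 +$78.06 interest = $3,626.63; pay $78.06 → $3,548.57
Month 2: $3,548.57 +$78.06 interest = $3,626.63; pay $78.06 → $3,548.57
Month 3: $3,548.57 +$78.06 interest = $3,626.63; pay $894.90 → $2,731.73
Month 4: $2,731.73 +$78.06 interest = $2,809.79; pay $894.90 → $1,914.89
Month 5: $1,914.89 +$78.06 interest = $1,992.95; pay $894.90 → $1,098.05
Month 6: $1,098.05 +$78.06 interest = $1,176.11; pay $894.90 → $281.21
Month 7: $281.21 +$78.06 interest = $359.27; pay $359.27 → $0.00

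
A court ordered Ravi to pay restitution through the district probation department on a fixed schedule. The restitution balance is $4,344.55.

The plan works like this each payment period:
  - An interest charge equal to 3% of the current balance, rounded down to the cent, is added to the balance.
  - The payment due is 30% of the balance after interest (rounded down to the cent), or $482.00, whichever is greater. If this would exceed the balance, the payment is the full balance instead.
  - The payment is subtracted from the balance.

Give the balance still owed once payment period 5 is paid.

Payment period 1: opening $4,344.55; interest $130.33 → $4,474.88; payment $1,342.46; balance $3,132.42
Payment period 2: opening $3,132.42; interest $93.97 → $3,226.39; payment $967.91; balance $2,258.48
Payment period 3: opening $2,258.48; interest $67.75 → $2,326.23; payment $697.86; balance $1,628.37
Payment period 4: opening $1,628.37; interest $48.85 → $1,677.22; payment $503.16; balance $1,174.06
Payment period 5: opening $1,174.06; interest $35.22 → $1,209.28; payment $482.00; balance $727.28

$727.28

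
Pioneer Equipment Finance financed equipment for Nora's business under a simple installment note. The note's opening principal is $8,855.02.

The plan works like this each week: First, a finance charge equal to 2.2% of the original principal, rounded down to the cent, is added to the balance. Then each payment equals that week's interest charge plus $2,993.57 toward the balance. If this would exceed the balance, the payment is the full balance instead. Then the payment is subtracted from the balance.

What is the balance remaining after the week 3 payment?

$0.00

Week 1: $8,855.02 +$194.81 interest = $9,049.83; pay $3,188.38 → $5,861.45
Week 2: $5,861.45 +$194.81 interest = $6,056.26; pay $3,188.38 → $2,867.88
Week 3: $2,867.88 +$194.81 interest = $3,062.69; pay $3,062.69 → $0.00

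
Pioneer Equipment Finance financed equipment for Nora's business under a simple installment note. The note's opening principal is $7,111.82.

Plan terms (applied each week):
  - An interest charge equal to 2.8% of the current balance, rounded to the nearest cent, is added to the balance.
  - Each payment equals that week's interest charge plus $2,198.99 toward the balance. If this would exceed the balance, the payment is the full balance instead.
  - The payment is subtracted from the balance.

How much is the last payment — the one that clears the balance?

Week 1: opening $7,111.82; interest $199.13 → $7,310.95; payment $2,398.12; balance $4,912.83
Week 2: opening $4,912.83; interest $137.56 → $5,050.39; payment $2,336.55; balance $2,713.84
Week 3: opening $2,713.84; interest $75.99 → $2,789.83; payment $2,274.98; balance $514.85
Week 4: opening $514.85; interest $14.42 → $529.27; payment $529.27; balance $0.00

$529.27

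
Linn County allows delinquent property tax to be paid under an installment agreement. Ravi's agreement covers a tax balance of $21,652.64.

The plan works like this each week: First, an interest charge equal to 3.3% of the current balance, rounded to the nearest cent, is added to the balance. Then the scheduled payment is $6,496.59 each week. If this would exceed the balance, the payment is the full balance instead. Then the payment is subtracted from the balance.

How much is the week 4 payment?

$3,850.79

Week 1: opening $21,652.64; interest $714.54 → $22,367.18; payment $6,496.59; balance $15,870.59
Week 2: opening $15,870.59; interest $523.73 → $16,394.32; payment $6,496.59; balance $9,897.73
Week 3: opening $9,897.73; interest $326.63 → $10,224.36; payment $6,496.59; balance $3,727.77
Week 4: opening $3,727.77; interest $123.02 → $3,850.79; payment $3,850.79; balance $0.00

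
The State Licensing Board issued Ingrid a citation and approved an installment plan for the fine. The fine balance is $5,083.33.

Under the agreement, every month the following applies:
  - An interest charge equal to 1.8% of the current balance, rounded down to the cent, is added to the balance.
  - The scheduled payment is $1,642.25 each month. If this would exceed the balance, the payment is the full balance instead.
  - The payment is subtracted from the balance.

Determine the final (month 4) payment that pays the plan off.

Month 1: opening $5,083.33; interest $91.49 → $5,174.82; payment $1,642.25; balance $3,532.57
Month 2: opening $3,532.57; interest $63.58 → $3,596.15; payment $1,642.25; balance $1,953.90
Month 3: opening $1,953.90; interest $35.17 → $1,989.07; payment $1,642.25; balance $346.82
Month 4: opening $346.82; interest $6.24 → $353.06; payment $353.06; balance $0.00

$353.06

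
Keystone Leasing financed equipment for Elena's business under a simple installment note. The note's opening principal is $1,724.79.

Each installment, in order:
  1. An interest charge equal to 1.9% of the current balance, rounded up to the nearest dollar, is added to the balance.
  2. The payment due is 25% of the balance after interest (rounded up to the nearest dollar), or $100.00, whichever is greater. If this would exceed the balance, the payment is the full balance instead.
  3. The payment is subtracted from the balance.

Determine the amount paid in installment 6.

Installment 1: opening $1,724.79; interest $33.00 → $1,757.79; payment $440.00; balance $1,317.79
Installment 2: opening $1,317.79; interest $26.00 → $1,343.79; payment $336.00; balance $1,007.79
Installment 3: opening $1,007.79; interest $20.00 → $1,027.79; payment $257.00; balance $770.79
Installment 4: opening $770.79; interest $15.00 → $785.79; payment $197.00; balance $588.79
Installment 5: opening $588.79; interest $12.00 → $600.79; payment $151.00; balance $449.79
Installment 6: opening $449.79; interest $9.00 → $458.79; payment $115.00; balance $343.79

$115.00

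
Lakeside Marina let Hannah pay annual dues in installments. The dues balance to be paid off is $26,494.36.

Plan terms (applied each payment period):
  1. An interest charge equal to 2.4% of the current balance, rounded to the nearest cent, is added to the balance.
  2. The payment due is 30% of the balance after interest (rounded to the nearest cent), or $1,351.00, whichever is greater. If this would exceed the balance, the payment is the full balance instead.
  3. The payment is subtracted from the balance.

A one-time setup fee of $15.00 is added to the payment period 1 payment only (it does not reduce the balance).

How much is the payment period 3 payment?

Payment period 1: $26,494.36 +$635.86 interest = $27,130.22; pay $8,139.07 (+ $15.00 fee) → $18,991.15
Payment period 2: $18,991.15 +$455.79 interest = $19,446.94; pay $5,834.08 → $13,612.86
Payment period 3: $13,612.86 +$326.71 interest = $13,939.57; pay $4,181.87 → $9,757.70

$4,181.87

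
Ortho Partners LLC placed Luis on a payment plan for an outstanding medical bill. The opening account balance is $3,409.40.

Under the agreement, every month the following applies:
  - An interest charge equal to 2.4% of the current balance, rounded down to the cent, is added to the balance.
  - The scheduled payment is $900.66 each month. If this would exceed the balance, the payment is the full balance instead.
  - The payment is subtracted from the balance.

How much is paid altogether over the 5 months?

$3,617.21

Month 1: $3,409.40 +$81.82 interest = $3,491.22; pay $900.66 → $2,590.56
Month 2: $2,590.56 +$62.17 interest = $2,652.73; pay $900.66 → $1,752.07
Month 3: $1,752.07 +$42.04 interest = $1,794.11; pay $900.66 → $893.45
Month 4: $893.45 +$21.44 interest = $914.89; pay $900.66 → $14.23
Month 5: $14.23 +$0.34 interest = $14.57; pay $14.57 → $0.00
Total paid: $3,617.21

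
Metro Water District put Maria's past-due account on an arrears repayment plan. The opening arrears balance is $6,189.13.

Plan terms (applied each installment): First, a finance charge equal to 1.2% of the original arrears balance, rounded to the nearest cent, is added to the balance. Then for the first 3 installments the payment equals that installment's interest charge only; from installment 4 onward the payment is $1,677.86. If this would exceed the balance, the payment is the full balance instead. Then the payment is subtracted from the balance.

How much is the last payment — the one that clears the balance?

Installment 1: opening $6,189.13; interest $74.27 → $6,263.40; payment $74.27; balance $6,189.13
Installment 2: opening $6,189.13; interest $74.27 → $6,263.40; payment $74.27; balance $6,189.13
Installment 3: opening $6,189.13; interest $74.27 → $6,263.40; payment $74.27; balance $6,189.13
Installment 4: opening $6,189.13; interest $74.27 → $6,263.40; payment $1,677.86; balance $4,585.54
Installment 5: opening $4,585.54; interest $74.27 → $4,659.81; payment $1,677.86; balance $2,981.95
Installment 6: opening $2,981.95; interest $74.27 → $3,056.22; payment $1,677.86; balance $1,378.36
Installment 7: opening $1,378.36; interest $74.27 → $1,452.63; payment $1,452.63; balance $0.00

$1,452.63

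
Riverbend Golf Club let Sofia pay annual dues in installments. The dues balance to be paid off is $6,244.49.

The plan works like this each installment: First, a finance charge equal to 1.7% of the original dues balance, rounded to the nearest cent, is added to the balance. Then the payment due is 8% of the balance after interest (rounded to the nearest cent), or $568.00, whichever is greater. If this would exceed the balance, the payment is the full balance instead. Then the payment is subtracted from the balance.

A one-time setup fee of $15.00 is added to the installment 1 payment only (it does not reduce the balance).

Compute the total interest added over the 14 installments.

$1,486.24

Installment 1: opening $6,244.49; interest $106.16 → $6,350.65; payment $568.00 (+ $15.00 fee); balance $5,782.65
Installment 2: opening $5,782.65; interest $106.16 → $5,888.81; payment $568.00; balance $5,320.81
Installment 3: opening $5,320.81; interest $106.16 → $5,426.97; payment $568.00; balance $4,858.97
Installment 4: opening $4,858.97; interest $106.16 → $4,965.13; payment $568.00; balance $4,397.13
Installment 5: opening $4,397.13; interest $106.16 → $4,503.29; payment $568.00; balance $3,935.29
Installment 6: opening $3,935.29; interest $106.16 → $4,041.45; payment $568.00; balance $3,473.45
Installment 7: opening $3,473.45; interest $106.16 → $3,579.61; payment $568.00; balance $3,011.61
Installment 8: opening $3,011.61; interest $106.16 → $3,117.77; payment $568.00; balance $2,549.77
Installment 9: opening $2,549.77; interest $106.16 → $2,655.93; payment $568.00; balance $2,087.93
Installment 10: opening $2,087.93; interest $106.16 → $2,194.09; payment $568.00; balance $1,626.09
Installment 11: opening $1,626.09; interest $106.16 → $1,732.25; payment $568.00; balance $1,164.25
Installment 12: opening $1,164.25; interest $106.16 → $1,270.41; payment $568.00; balance $702.41
Installment 13: opening $702.41; interest $106.16 → $808.57; payment $568.00; balance $240.57
Installment 14: opening $240.57; interest $106.16 → $346.73; payment $346.73; balance $0.00
Total interest: $106.16 + $106.16 + $106.16 + $106.16 + $106.16 + $106.16 + $106.16 + $106.16 + $106.16 + $106.16 + $106.16 + $106.16 + $106.16 + $106.16 = $1,486.24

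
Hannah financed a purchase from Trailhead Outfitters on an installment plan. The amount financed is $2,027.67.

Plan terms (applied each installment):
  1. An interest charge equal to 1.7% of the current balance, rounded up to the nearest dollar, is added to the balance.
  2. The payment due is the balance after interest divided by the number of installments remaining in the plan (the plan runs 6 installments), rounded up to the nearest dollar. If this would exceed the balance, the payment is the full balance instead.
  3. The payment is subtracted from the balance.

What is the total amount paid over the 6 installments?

Installment 1: opening $2,027.67; interest $35.00 → $2,062.67; payment $344.00; balance $1,718.67
Installment 2: opening $1,718.67; interest $30.00 → $1,748.67; payment $350.00; balance $1,398.67
Installment 3: opening $1,398.67; interest $24.00 → $1,422.67; payment $356.00; balance $1,066.67
Installment 4: opening $1,066.67; interest $19.00 → $1,085.67; payment $362.00; balance $723.67
Installment 5: opening $723.67; interest $13.00 → $736.67; payment $369.00; balance $367.67
Installment 6: opening $367.67; interest $7.00 → $374.67; payment $374.67; balance $0.00
Total paid: $2,155.67

$2,155.67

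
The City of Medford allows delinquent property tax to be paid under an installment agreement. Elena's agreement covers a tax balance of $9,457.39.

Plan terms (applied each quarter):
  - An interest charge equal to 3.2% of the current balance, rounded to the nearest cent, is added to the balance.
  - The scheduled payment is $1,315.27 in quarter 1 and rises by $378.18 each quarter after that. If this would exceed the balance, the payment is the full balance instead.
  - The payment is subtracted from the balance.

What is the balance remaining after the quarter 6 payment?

$0.00

Quarter 1: opening $9,457.39; interest $302.64 → $9,760.03; payment $1,315.27; balance $8,444.76
Quarter 2: opening $8,444.76; interest $270.23 → $8,714.99; payment $1,693.45; balance $7,021.54
Quarter 3: opening $7,021.54; interest $224.69 → $7,246.23; payment $2,071.63; balance $5,174.60
Quarter 4: opening $5,174.60; interest $165.59 → $5,340.19; payment $2,449.81; balance $2,890.38
Quarter 5: opening $2,890.38; interest $92.49 → $2,982.87; payment $2,827.99; balance $154.88
Quarter 6: opening $154.88; interest $4.96 → $159.84; payment $159.84; balance $0.00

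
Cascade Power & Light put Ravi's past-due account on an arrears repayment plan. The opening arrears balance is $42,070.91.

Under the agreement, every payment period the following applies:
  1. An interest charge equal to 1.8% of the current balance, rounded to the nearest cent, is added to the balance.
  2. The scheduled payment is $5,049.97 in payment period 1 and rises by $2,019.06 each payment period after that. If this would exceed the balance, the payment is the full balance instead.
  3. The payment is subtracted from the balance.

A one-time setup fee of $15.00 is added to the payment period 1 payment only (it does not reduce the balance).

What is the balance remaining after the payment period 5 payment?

Payment period 1: opening $42,070.91; interest $757.28 → $42,828.19; payment $5,049.97 (+ $15.00 fee); balance $37,778.22
Payment period 2: opening $37,778.22; interest $680.01 → $38,458.23; payment $7,069.03; balance $31,389.20
Payment period 3: opening $31,389.20; interest $565.01 → $31,954.21; payment $9,088.09; balance $22,866.12
Payment period 4: opening $22,866.12; interest $411.59 → $23,277.71; payment $11,107.15; balance $12,170.56
Payment period 5: opening $12,170.56; interest $219.07 → $12,389.63; payment $12,389.63; balance $0.00

$0.00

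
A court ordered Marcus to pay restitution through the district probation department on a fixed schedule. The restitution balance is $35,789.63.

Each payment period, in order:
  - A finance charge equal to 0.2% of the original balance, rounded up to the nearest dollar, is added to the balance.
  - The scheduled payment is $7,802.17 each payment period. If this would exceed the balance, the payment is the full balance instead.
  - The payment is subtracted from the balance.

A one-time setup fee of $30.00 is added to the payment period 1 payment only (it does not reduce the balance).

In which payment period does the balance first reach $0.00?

5

# | Opening | Interest | Payment | Fee | End bal
1 | $35,789.63 | $72.00 | $7,802.17 | $30.00 | $28,059.46
2 | $28,059.46 | $72.00 | $7,802.17 | — | $20,329.29
3 | $20,329.29 | $72.00 | $7,802.17 | — | $12,599.12
4 | $12,599.12 | $72.00 | $7,802.17 | — | $4,868.95
5 | $4,868.95 | $72.00 | $4,940.95 | — | $0.00
Balance reaches $0.00 in payment period 5.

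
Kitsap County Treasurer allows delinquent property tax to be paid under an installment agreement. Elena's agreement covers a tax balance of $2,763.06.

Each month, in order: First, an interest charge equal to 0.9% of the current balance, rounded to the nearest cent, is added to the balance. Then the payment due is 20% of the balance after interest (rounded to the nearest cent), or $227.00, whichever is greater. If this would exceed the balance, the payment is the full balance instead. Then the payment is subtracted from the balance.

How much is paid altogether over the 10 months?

Month 1: opening $2,763.06; interest $24.87 → $2,787.93; payment $557.59; balance $2,230.34
Month 2: opening $2,230.34; interest $20.07 → $2,250.41; payment $450.08; balance $1,800.33
Month 3: opening $1,800.33; interest $16.20 → $1,816.53; payment $363.31; balance $1,453.22
Month 4: opening $1,453.22; interest $13.08 → $1,466.30; payment $293.26; balance $1,173.04
Month 5: opening $1,173.04; interest $10.56 → $1,183.60; payment $236.72; balance $946.88
Month 6: opening $946.88; interest $8.52 → $955.40; payment $227.00; balance $728.40
Month 7: opening $728.40; interest $6.56 → $734.96; payment $227.00; balance $507.96
Month 8: opening $507.96; interest $4.57 → $512.53; payment $227.00; balance $285.53
Month 9: opening $285.53; interest $2.57 → $288.10; payment $227.00; balance $61.10
Month 10: opening $61.10; interest $0.55 → $61.65; payment $61.65; balance $0.00
Total paid: $2,870.61

$2,870.61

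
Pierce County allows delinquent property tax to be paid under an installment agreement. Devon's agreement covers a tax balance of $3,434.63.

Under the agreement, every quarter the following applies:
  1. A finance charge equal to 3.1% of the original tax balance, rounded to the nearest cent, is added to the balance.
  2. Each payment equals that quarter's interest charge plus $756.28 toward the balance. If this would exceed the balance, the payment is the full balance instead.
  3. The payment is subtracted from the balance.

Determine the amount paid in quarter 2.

Quarter 1: $3,434.63 +$106.47 interest = $3,541.10; pay $862.75 → $2,678.35
Quarter 2: $2,678.35 +$106.47 interest = $2,784.82; pay $862.75 → $1,922.07

$862.75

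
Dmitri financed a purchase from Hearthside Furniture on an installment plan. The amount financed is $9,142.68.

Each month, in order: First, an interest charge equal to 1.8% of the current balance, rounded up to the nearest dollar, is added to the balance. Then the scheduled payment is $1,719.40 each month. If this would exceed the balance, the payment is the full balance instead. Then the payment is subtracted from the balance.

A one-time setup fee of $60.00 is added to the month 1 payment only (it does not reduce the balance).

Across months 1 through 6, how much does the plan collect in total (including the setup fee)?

$9,763.68

Month 1: opening $9,142.68; interest $165.00 → $9,307.68; payment $1,719.40 (+ $60.00 fee); balance $7,588.28
Month 2: opening $7,588.28; interest $137.00 → $7,725.28; payment $1,719.40; balance $6,005.88
Month 3: opening $6,005.88; interest $109.00 → $6,114.88; payment $1,719.40; balance $4,395.48
Month 4: opening $4,395.48; interest $80.00 → $4,475.48; payment $1,719.40; balance $2,756.08
Month 5: opening $2,756.08; interest $50.00 → $2,806.08; payment $1,719.40; balance $1,086.68
Month 6: opening $1,086.68; interest $20.00 → $1,106.68; payment $1,106.68; balance $0.00
Total paid: $9,763.68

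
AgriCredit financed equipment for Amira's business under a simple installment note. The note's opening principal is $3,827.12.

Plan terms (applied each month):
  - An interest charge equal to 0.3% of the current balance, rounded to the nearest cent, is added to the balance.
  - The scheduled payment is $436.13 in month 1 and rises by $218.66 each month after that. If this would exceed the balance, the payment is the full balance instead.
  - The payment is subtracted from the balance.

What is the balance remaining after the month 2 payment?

$2,757.89

Month 1: opening $3,827.12; interest $11.48 → $3,838.60; payment $436.13; balance $3,402.47
Month 2: opening $3,402.47; interest $10.21 → $3,412.68; payment $654.79; balance $2,757.89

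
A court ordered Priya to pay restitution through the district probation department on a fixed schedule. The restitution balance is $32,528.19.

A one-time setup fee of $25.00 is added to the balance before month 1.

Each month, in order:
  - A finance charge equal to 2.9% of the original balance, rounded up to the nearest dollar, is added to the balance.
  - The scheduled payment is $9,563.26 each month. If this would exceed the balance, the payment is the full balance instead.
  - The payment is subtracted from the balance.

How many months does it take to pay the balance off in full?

4

Month 1: opening $32,553.19; interest $944.00 → $33,497.19; payment $9,563.26; balance $23,933.93
Month 2: opening $23,933.93; interest $944.00 → $24,877.93; payment $9,563.26; balance $15,314.67
Month 3: opening $15,314.67; interest $944.00 → $16,258.67; payment $9,563.26; balance $6,695.41
Month 4: opening $6,695.41; interest $944.00 → $7,639.41; payment $7,639.41; balance $0.00
Balance reaches $0.00 in month 4.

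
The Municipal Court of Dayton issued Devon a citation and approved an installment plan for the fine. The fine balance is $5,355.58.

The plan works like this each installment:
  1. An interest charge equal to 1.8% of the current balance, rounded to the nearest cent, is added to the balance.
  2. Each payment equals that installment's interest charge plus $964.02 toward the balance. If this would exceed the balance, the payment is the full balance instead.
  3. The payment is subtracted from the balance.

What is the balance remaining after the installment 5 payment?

# | Opening | Interest | Payment | End bal
1 | $5,355.58 | $96.40 | $1,060.42 | $4,391.56
2 | $4,391.56 | $79.05 | $1,043.07 | $3,427.54
3 | $3,427.54 | $61.70 | $1,025.72 | $2,463.52
4 | $2,463.52 | $44.34 | $1,008.36 | $1,499.50
5 | $1,499.50 | $26.99 | $991.01 | $535.48

$535.48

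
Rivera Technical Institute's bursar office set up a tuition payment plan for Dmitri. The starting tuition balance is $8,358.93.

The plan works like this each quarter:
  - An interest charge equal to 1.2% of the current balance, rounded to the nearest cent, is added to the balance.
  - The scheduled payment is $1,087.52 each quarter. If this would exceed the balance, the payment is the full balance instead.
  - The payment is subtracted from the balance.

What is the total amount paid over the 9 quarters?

$8,823.07

Quarter 1: $8,358.93 +$100.31 interest = $8,459.24; pay $1,087.52 → $7,371.72
Quarter 2: $7,371.72 +$88.46 interest = $7,460.18; pay $1,087.52 → $6,372.66
Quarter 3: $6,372.66 +$76.47 interest = $6,449.13; pay $1,087.52 → $5,361.61
Quarter 4: $5,361.61 +$64.34 interest = $5,425.95; pay $1,087.52 → $4,338.43
Quarter 5: $4,338.43 +$52.06 interest = $4,390.49; pay $1,087.52 → $3,302.97
Quarter 6: $3,302.97 +$39.64 interest = $3,342.61; pay $1,087.52 → $2,255.09
Quarter 7: $2,255.09 +$27.06 interest = $2,282.15; pay $1,087.52 → $1,194.63
Quarter 8: $1,194.63 +$14.34 interest = $1,208.97; pay $1,087.52 → $121.45
Quarter 9: $121.45 +$1.46 interest = $122.91; pay $122.91 → $0.00
Total paid: $8,823.07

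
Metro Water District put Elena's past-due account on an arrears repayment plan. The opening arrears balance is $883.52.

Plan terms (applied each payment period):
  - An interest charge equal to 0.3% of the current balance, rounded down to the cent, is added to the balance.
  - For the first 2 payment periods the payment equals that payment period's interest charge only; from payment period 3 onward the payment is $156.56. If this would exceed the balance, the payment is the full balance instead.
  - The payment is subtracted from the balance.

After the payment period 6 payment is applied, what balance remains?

Payment period 1: $883.52 +$2.65 interest = $886.17; pay $2.65 → $883.52
Payment period 2: $883.52 +$2.65 interest = $886.17; pay $2.65 → $883.52
Payment period 3: $883.52 +$2.65 interest = $886.17; pay $156.56 → $729.61
Payment period 4: $729.61 +$2.18 interest = $731.79; pay $156.56 → $575.23
Payment period 5: $575.23 +$1.72 interest = $576.95; pay $156.56 → $420.39
Payment period 6: $420.39 +$1.26 interest = $421.65; pay $156.56 → $265.09

$265.09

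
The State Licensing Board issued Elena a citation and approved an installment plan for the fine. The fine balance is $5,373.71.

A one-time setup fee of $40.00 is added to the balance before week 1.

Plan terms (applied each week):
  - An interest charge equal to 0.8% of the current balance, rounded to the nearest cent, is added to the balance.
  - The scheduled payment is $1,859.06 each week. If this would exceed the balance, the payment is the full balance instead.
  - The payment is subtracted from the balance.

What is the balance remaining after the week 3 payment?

$0.00

# | Opening | Interest | Payment | End bal
1 | $5,413.71 | $43.31 | $1,859.06 | $3,597.96
2 | $3,597.96 | $28.78 | $1,859.06 | $1,767.68
3 | $1,767.68 | $14.14 | $1,781.82 | $0.00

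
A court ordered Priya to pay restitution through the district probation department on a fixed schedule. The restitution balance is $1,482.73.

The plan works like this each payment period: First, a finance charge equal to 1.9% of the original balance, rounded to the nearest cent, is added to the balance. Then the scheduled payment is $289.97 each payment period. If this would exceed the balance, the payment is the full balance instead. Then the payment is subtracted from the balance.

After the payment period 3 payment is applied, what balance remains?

$697.33

Payment period 1: opening $1,482.73; interest $28.17 → $1,510.90; payment $289.97; balance $1,220.93
Payment period 2: opening $1,220.93; interest $28.17 → $1,249.10; payment $289.97; balance $959.13
Payment period 3: opening $959.13; interest $28.17 → $987.30; payment $289.97; balance $697.33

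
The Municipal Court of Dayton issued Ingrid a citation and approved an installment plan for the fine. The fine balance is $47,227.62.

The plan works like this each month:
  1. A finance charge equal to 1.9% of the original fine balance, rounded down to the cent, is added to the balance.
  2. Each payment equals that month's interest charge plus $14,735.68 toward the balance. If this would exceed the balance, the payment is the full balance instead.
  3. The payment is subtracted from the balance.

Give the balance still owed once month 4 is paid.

$0.00

Month 1: opening $47,227.62; interest $897.32 → $48,124.94; payment $15,633.00; balance $32,491.94
Month 2: opening $32,491.94; interest $897.32 → $33,389.26; payment $15,633.00; balance $17,756.26
Month 3: opening $17,756.26; interest $897.32 → $18,653.58; payment $15,633.00; balance $3,020.58
Month 4: opening $3,020.58; interest $897.32 → $3,917.90; payment $3,917.90; balance $0.00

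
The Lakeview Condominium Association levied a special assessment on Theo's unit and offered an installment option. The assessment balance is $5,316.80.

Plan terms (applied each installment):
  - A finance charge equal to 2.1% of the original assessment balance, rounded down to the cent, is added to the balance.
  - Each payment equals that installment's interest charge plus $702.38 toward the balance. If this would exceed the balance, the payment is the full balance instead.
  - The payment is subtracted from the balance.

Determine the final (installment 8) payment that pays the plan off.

$511.79

Installment 1: $5,316.80 +$111.65 interest = $5,428.45; pay $814.03 → $4,614.42
Installment 2: $4,614.42 +$111.65 interest = $4,726.07; pay $814.03 → $3,912.04
Installment 3: $3,912.04 +$111.65 interest = $4,023.69; pay $814.03 → $3,209.66
Installment 4: $3,209.66 +$111.65 interest = $3,321.31; pay $814.03 → $2,507.28
Installment 5: $2,507.28 +$111.65 interest = $2,618.93; pay $814.03 → $1,804.90
Installment 6: $1,804.90 +$111.65 interest = $1,916.55; pay $814.03 → $1,102.52
Installment 7: $1,102.52 +$111.65 interest = $1,214.17; pay $814.03 → $400.14
Installment 8: $400.14 +$111.65 interest = $511.79; pay $511.79 → $0.00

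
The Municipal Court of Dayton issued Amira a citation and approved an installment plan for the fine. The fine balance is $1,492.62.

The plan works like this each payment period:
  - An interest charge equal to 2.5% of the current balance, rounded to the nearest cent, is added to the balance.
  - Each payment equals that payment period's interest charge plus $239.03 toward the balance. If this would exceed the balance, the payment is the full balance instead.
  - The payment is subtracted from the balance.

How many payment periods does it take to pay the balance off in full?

7

Payment period 1: $1,492.62 +$37.32 interest = $1,529.94; pay $276.35 → $1,253.59
Payment period 2: $1,253.59 +$31.34 interest = $1,284.93; pay $270.37 → $1,014.56
Payment period 3: $1,014.56 +$25.36 interest = $1,039.92; pay $264.39 → $775.53
Payment period 4: $775.53 +$19.39 interest = $794.92; pay $258.42 → $536.50
Payment period 5: $536.50 +$13.41 interest = $549.91; pay $252.44 → $297.47
Payment period 6: $297.47 +$7.44 interest = $304.91; pay $246.47 → $58.44
Payment period 7: $58.44 +$1.46 interest = $59.90; pay $59.90 → $0.00
Balance reaches $0.00 in payment period 7.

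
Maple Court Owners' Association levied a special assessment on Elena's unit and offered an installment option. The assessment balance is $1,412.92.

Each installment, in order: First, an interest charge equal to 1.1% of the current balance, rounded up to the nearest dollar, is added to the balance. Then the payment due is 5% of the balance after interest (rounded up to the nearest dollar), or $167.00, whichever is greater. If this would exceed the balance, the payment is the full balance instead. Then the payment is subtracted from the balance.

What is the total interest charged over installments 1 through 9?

Installment 1: $1,412.92 +$16.00 interest = $1,428.92; pay $167.00 → $1,261.92
Installment 2: $1,261.92 +$14.00 interest = $1,275.92; pay $167.00 → $1,108.92
Installment 3: $1,108.92 +$13.00 interest = $1,121.92; pay $167.00 → $954.92
Installment 4: $954.92 +$11.00 interest = $965.92; pay $167.00 → $798.92
Installment 5: $798.92 +$9.00 interest = $807.92; pay $167.00 → $640.92
Installment 6: $640.92 +$8.00 interest = $648.92; pay $167.00 → $481.92
Installment 7: $481.92 +$6.00 interest = $487.92; pay $167.00 → $320.92
Installment 8: $320.92 +$4.00 interest = $324.92; pay $167.00 → $157.92
Installment 9: $157.92 +$2.00 interest = $159.92; pay $159.92 → $0.00
Total interest: $16.00 + $14.00 + $13.00 + $11.00 + $9.00 + $8.00 + $6.00 + $4.00 + $2.00 = $83.00

$83.00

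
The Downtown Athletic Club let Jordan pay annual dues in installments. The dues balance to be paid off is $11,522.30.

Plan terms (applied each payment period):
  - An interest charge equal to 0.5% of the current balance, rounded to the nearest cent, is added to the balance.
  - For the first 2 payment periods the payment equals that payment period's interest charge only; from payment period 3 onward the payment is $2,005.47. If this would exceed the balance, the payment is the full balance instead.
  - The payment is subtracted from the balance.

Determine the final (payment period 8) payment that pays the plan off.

Payment period 1: opening $11,522.30; interest $57.61 → $11,579.91; payment $57.61; balance $11,522.30
Payment period 2: opening $11,522.30; interest $57.61 → $11,579.91; payment $57.61; balance $11,522.30
Payment period 3: opening $11,522.30; interest $57.61 → $11,579.91; payment $2,005.47; balance $9,574.44
Payment period 4: opening $9,574.44; interest $47.87 → $9,622.31; payment $2,005.47; balance $7,616.84
Payment period 5: opening $7,616.84; interest $38.08 → $7,654.92; payment $2,005.47; balance $5,649.45
Payment period 6: opening $5,649.45; interest $28.25 → $5,677.70; payment $2,005.47; balance $3,672.23
Payment period 7: opening $3,672.23; interest $18.36 → $3,690.59; payment $2,005.47; balance $1,685.12
Payment period 8: opening $1,685.12; interest $8.43 → $1,693.55; payment $1,693.55; balance $0.00

$1,693.55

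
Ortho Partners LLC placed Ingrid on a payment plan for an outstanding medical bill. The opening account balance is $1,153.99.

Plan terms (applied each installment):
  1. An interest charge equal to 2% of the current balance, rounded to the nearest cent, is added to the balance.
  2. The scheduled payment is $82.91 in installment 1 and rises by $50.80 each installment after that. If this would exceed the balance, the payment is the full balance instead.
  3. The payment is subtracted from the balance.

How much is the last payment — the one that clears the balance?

Installment 1: opening $1,153.99; interest $23.08 → $1,177.07; payment $82.91; balance $1,094.16
Installment 2: opening $1,094.16; interest $21.88 → $1,116.04; payment $133.71; balance $982.33
Installment 3: opening $982.33; interest $19.65 → $1,001.98; payment $184.51; balance $817.47
Installment 4: opening $817.47; interest $16.35 → $833.82; payment $235.31; balance $598.51
Installment 5: opening $598.51; interest $11.97 → $610.48; payment $286.11; balance $324.37
Installment 6: opening $324.37; interest $6.49 → $330.86; payment $330.86; balance $0.00

$330.86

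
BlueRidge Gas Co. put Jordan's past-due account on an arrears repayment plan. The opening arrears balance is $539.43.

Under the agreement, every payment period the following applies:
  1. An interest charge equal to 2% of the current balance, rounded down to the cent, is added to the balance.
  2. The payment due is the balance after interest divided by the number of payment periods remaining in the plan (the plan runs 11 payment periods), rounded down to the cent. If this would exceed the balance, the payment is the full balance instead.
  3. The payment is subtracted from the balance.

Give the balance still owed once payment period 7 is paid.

Payment period 1: opening $539.43; interest $10.78 → $550.21; payment $50.01; balance $500.20
Payment period 2: opening $500.20; interest $10.00 → $510.20; payment $51.02; balance $459.18
Payment period 3: opening $459.18; interest $9.18 → $468.36; payment $52.04; balance $416.32
Payment period 4: opening $416.32; interest $8.32 → $424.64; payment $53.08; balance $371.56
Payment period 5: opening $371.56; interest $7.43 → $378.99; payment $54.14; balance $324.85
Payment period 6: opening $324.85; interest $6.49 → $331.34; payment $55.22; balance $276.12
Payment period 7: opening $276.12; interest $5.52 → $281.64; payment $56.32; balance $225.32

$225.32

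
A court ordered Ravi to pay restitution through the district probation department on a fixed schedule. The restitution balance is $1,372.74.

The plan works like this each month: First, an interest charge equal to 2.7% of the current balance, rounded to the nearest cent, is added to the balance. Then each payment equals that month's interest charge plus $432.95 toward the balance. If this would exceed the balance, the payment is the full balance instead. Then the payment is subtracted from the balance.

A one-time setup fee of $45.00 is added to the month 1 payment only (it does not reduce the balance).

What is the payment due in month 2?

Month 1: $1,372.74 +$37.06 interest = $1,409.80; pay $470.01 (+ $45.00 fee) → $939.79
Month 2: $939.79 +$25.37 interest = $965.16; pay $458.32 → $506.84

$458.32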